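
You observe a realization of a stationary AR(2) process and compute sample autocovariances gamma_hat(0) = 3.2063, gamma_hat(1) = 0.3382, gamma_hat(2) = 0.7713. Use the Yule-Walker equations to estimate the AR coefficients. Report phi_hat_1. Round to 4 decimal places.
\hat\phi_{1} = 0.0810

The Yule-Walker equations for an AR(p) process read, in matrix form,
  Gamma_p phi = r_p,   with   (Gamma_p)_{ij} = gamma(|i - j|),
                       (r_p)_i = gamma(i),   i,j = 1..p.
Substitute the sample gammas (Toeplitz matrix and right-hand side of size 2):
  Gamma_p = [[3.2063, 0.3382], [0.3382, 3.2063]]
  r_p     = [0.3382, 0.7713]
Written out:
  3.2063 phi_1 + 0.3382 phi_2 = 0.3382
  0.3382 phi_1 + 3.2063 phi_2 = 0.7713
Solve by Cramer's rule:
  det = gamma(0)^2 - gamma(1)^2 = (3.2063)^2 - (0.3382)^2 = 10.28035969 - 0.11437924 = 10.16598045
  phi_hat_1 = [gamma(1) gamma(0) - gamma(1) gamma(2)] / det = [(0.3382)(3.2063) - (0.3382)(0.7713)] / 10.16598045 = 0.823517 / 10.16598045 = 0.081
  phi_hat_2 = [gamma(0) gamma(2) - gamma(1)^2] / det = [(3.2063)(0.7713) - (0.3382)^2] / 10.16598045 = 2.35863995 / 10.16598045 = 0.232
So phi_hat = [0.0810, 0.2320].
Therefore phi_hat_1 = 0.0810.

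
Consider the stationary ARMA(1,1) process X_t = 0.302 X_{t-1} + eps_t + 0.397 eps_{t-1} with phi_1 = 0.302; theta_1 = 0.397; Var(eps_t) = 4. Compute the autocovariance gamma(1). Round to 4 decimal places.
\gamma(1) = 3.4455

Multiply the model equation by X_{t-k} and take expectations. With theta_0 = psi_0 = 1 and psi_j the MA(infinity) weights, this gives
  gamma(k) - sum_i phi_i gamma(k-i) = c_k,
  c_k = sigma^2 * sum_{j=k..q} theta_j psi_{j-k}   (c_k = 0 for k > q),
using gamma(-m) = gamma(m).
psi-weights needed (psi_j = theta_j + sum_i phi_i psi_{j-i}):
  psi_1 = theta_1 + phi_1 = 0.397 + (0.302) = 0.699
Right-hand sides:
  c_0 = sigma^2 (1 + theta_1 psi_1) = 4 * (1 + (0.397)(0.699)) = 4 * 1.277503 = 5.110012
  c_1 = sigma^2 theta_1 = 4 * (0.397) = 1.588
  c_2 = 0
Equations for k = 0 and k = 1 (AR order 1):
  gamma(0) = phi_1 gamma(1) + c_0
  gamma(1) = phi_1 gamma(0) + c_1
Substituting the second into the first: gamma(0) (1 - phi_1^2) = c_0 + phi_1 c_1, so
  gamma(0) = (c_0 + phi_1 c_1) / (1 - phi_1^2) = (5.110012 + (0.302)(1.588)) / (1 - (0.302)^2) = 5.589588 / 0.908796 = 6.150542.
  gamma(1) = phi_1 gamma(0) + c_1 = (0.302)(6.150542) + (1.588) = 3.445464.
Therefore gamma(1) = 3.4455 (to 4 decimal places).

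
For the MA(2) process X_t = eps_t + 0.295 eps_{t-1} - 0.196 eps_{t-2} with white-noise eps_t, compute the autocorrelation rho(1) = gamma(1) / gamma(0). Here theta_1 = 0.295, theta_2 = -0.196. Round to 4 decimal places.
\rho(1) = 0.2107

For an MA(q) process with theta_0 = 1, the autocovariance is
  gamma(k) = sigma^2 * sum_{i=0..q-k} theta_i * theta_{i+k},
and rho(k) = gamma(k) / gamma(0). Sigma^2 cancels.
  numerator   = (1)*(0.295) + (0.295)*(-0.196) = 0.23718.
  denominator = (1)^2 + (0.295)^2 + (-0.196)^2 = 1.125441.
  rho(1) = 0.23718 / 1.125441 = 0.2107.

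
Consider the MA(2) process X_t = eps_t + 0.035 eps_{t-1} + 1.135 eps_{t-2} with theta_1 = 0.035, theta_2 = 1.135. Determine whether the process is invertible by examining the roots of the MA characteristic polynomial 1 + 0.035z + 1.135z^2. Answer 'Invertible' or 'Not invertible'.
\text{Not invertible}

The MA(q) characteristic polynomial is P(z) = 1 + 0.035z + 1.135z^2.
Invertibility requires all roots to lie outside the unit circle, i.e. |z| > 1 for every root.
Set 1 + (0.035) z + (1.135) z^2 = 0, i.e. a z^2 + b z + c = 0 with a = 1.135, b = 0.035, c = 1.
Discriminant D = b^2 - 4ac = (0.035)^2 - 4*(1.135)*1 = 0.001225 - (4.54) = -4.538775.
D < 0, so the roots are the complex-conjugate pair z = (-b +/- i sqrt(-D)) / (2a) = -0.0154 +/- 0.9385i.
For a conjugate pair |z|^2 = z * conj(z) = (product of roots) = c/a = 1/(1.135) = 0.881057, so |z| = sqrt(0.881057) = 0.9386 for both roots.
Moduli of all roots: 0.9386, 0.9386.
All moduli strictly greater than 1? No.
Verdict: Not invertible.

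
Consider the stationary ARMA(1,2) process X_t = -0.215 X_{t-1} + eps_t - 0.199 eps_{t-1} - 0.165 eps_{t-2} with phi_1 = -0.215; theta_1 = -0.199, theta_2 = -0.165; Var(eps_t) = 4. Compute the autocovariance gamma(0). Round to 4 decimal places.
\gamma(0) = 4.7098

Multiply the model equation by X_{t-k} and take expectations. With theta_0 = psi_0 = 1 and psi_j the MA(infinity) weights, this gives
  gamma(k) - sum_i phi_i gamma(k-i) = c_k,
  c_k = sigma^2 * sum_{j=k..q} theta_j psi_{j-k}   (c_k = 0 for k > q),
using gamma(-m) = gamma(m).
psi-weights needed (psi_j = theta_j + sum_i phi_i psi_{j-i}):
  psi_1 = theta_1 + phi_1 = -0.199 + (-0.215) = -0.414
  psi_2 = theta_2 + phi_1 psi_1 = -0.165 + (-0.215)(-0.414) = -0.07599
Right-hand sides:
  c_0 = sigma^2 (1 + theta_1 psi_1 + theta_2 psi_2) = 4 * (1 + (-0.199)(-0.414) + (-0.165)(-0.07599)) = 4 * 1.094924 = 4.379697
  c_1 = sigma^2 (theta_1 + theta_2 psi_1) = 4 * (-0.199 + (-0.165)(-0.414)) = -0.52276
  c_2 = sigma^2 theta_2 = 4 * (-0.165) = -0.66
Equations for k = 0 and k = 1 (AR order 1):
  gamma(0) = phi_1 gamma(1) + c_0
  gamma(1) = phi_1 gamma(0) + c_1
Substituting the second into the first: gamma(0) (1 - phi_1^2) = c_0 + phi_1 c_1, so
  gamma(0) = (c_0 + phi_1 c_1) / (1 - phi_1^2) = (4.379697 + (-0.215)(-0.52276)) / (1 - (-0.215)^2) = 4.492091 / 0.953775 = 4.709801.
Therefore gamma(0) = 4.7098 (to 4 decimal places).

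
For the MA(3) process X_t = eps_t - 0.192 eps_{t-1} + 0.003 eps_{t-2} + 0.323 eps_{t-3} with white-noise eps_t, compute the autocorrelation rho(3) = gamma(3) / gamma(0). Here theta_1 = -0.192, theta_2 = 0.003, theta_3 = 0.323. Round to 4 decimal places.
\rho(3) = 0.2830

For an MA(q) process with theta_0 = 1, the autocovariance is
  gamma(k) = sigma^2 * sum_{i=0..q-k} theta_i * theta_{i+k},
and rho(k) = gamma(k) / gamma(0). Sigma^2 cancels.
  numerator   = (1)*(0.323) = 0.323.
  denominator = (1)^2 + (-0.192)^2 + (0.003)^2 + (0.323)^2 = 1.141202.
  rho(3) = 0.323 / 1.141202 = 0.2830.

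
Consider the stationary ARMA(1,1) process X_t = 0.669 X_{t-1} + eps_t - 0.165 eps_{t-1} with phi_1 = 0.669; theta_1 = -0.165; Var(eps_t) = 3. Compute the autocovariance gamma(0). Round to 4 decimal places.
\gamma(0) = 4.3794

Multiply the model equation by X_{t-k} and take expectations. With theta_0 = psi_0 = 1 and psi_j the MA(infinity) weights, this gives
  gamma(k) - sum_i phi_i gamma(k-i) = c_k,
  c_k = sigma^2 * sum_{j=k..q} theta_j psi_{j-k}   (c_k = 0 for k > q),
using gamma(-m) = gamma(m).
psi-weights needed (psi_j = theta_j + sum_i phi_i psi_{j-i}):
  psi_1 = theta_1 + phi_1 = -0.165 + (0.669) = 0.504
Right-hand sides:
  c_0 = sigma^2 (1 + theta_1 psi_1) = 3 * (1 + (-0.165)(0.504)) = 3 * 0.91684 = 2.75052
  c_1 = sigma^2 theta_1 = 3 * (-0.165) = -0.495
  c_2 = 0
Equations for k = 0 and k = 1 (AR order 1):
  gamma(0) = phi_1 gamma(1) + c_0
  gamma(1) = phi_1 gamma(0) + c_1
Substituting the second into the first: gamma(0) (1 - phi_1^2) = c_0 + phi_1 c_1, so
  gamma(0) = (c_0 + phi_1 c_1) / (1 - phi_1^2) = (2.75052 + (0.669)(-0.495)) / (1 - (0.669)^2) = 2.419365 / 0.552439 = 4.379425.
Therefore gamma(0) = 4.3794 (to 4 decimal places).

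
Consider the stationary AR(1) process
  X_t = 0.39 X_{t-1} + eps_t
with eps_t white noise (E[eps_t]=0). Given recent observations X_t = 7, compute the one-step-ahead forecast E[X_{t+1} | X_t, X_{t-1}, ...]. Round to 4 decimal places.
E[X_{t+1} \mid \mathcal F_t] = 2.7300

For an AR(p) model X_t = c + sum_i phi_i X_{t-i} + eps_t, the
one-step-ahead conditional mean is
  E[X_{t+1} | X_t, ...] = c + sum_i phi_i X_{t+1-i}.
Substitute known values:
  E[X_{t+1} | ...] = (0.39) * (7)
                   = 2.7300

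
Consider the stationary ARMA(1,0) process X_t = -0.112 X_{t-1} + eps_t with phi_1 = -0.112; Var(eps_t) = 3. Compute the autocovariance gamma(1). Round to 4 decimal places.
\gamma(1) = -0.3403

Multiply the model equation by X_{t-k} and take expectations. With theta_0 = psi_0 = 1 and psi_j the MA(infinity) weights, this gives
  gamma(k) - sum_i phi_i gamma(k-i) = c_k,
  c_k = sigma^2 * sum_{j=k..q} theta_j psi_{j-k}   (c_k = 0 for k > q),
using gamma(-m) = gamma(m).
Pure AR (q = 0): c_0 = sigma^2 = 3, c_k = 0 for k >= 1.
Equations for k = 0 and k = 1 (AR order 1):
  gamma(0) = phi_1 gamma(1) + c_0
  gamma(1) = phi_1 gamma(0) + c_1
Substituting the second into the first: gamma(0) (1 - phi_1^2) = c_0 + phi_1 c_1, so
  gamma(0) = c_0 / (1 - phi_1^2) = 3 / (1 - (-0.112)^2) = 3 / 0.987456 = 3.03811.
  gamma(1) = phi_1 gamma(0) = (-0.112)(3.03811) = -0.340268.
Therefore gamma(1) = -0.3403 (to 4 decimal places).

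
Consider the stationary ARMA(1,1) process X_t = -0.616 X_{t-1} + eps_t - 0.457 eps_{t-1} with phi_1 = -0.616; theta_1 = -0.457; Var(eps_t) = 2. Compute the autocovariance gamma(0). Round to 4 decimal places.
\gamma(0) = 5.7107

Multiply the model equation by X_{t-k} and take expectations. With theta_0 = psi_0 = 1 and psi_j the MA(infinity) weights, this gives
  gamma(k) - sum_i phi_i gamma(k-i) = c_k,
  c_k = sigma^2 * sum_{j=k..q} theta_j psi_{j-k}   (c_k = 0 for k > q),
using gamma(-m) = gamma(m).
psi-weights needed (psi_j = theta_j + sum_i phi_i psi_{j-i}):
  psi_1 = theta_1 + phi_1 = -0.457 + (-0.616) = -1.073
Right-hand sides:
  c_0 = sigma^2 (1 + theta_1 psi_1) = 2 * (1 + (-0.457)(-1.073)) = 2 * 1.490361 = 2.980722
  c_1 = sigma^2 theta_1 = 2 * (-0.457) = -0.914
  c_2 = 0
Equations for k = 0 and k = 1 (AR order 1):
  gamma(0) = phi_1 gamma(1) + c_0
  gamma(1) = phi_1 gamma(0) + c_1
Substituting the second into the first: gamma(0) (1 - phi_1^2) = c_0 + phi_1 c_1, so
  gamma(0) = (c_0 + phi_1 c_1) / (1 - phi_1^2) = (2.980722 + (-0.616)(-0.914)) / (1 - (-0.616)^2) = 3.543746 / 0.620544 = 5.710709.
Therefore gamma(0) = 5.7107 (to 4 decimal places).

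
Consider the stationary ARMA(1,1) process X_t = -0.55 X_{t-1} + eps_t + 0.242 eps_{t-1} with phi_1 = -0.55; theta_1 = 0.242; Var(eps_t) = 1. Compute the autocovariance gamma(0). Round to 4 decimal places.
\gamma(0) = 1.1360

Multiply the model equation by X_{t-k} and take expectations. With theta_0 = psi_0 = 1 and psi_j the MA(infinity) weights, this gives
  gamma(k) - sum_i phi_i gamma(k-i) = c_k,
  c_k = sigma^2 * sum_{j=k..q} theta_j psi_{j-k}   (c_k = 0 for k > q),
using gamma(-m) = gamma(m).
psi-weights needed (psi_j = theta_j + sum_i phi_i psi_{j-i}):
  psi_1 = theta_1 + phi_1 = 0.242 + (-0.55) = -0.308
Right-hand sides:
  c_0 = sigma^2 (1 + theta_1 psi_1) = 1 * (1 + (0.242)(-0.308)) = 1 * 0.925464 = 0.925464
  c_1 = sigma^2 theta_1 = 1 * (0.242) = 0.242
  c_2 = 0
Equations for k = 0 and k = 1 (AR order 1):
  gamma(0) = phi_1 gamma(1) + c_0
  gamma(1) = phi_1 gamma(0) + c_1
Substituting the second into the first: gamma(0) (1 - phi_1^2) = c_0 + phi_1 c_1, so
  gamma(0) = (c_0 + phi_1 c_1) / (1 - phi_1^2) = (0.925464 + (-0.55)(0.242)) / (1 - (-0.55)^2) = 0.792364 / 0.6975 = 1.136006.
Therefore gamma(0) = 1.1360 (to 4 decimal places).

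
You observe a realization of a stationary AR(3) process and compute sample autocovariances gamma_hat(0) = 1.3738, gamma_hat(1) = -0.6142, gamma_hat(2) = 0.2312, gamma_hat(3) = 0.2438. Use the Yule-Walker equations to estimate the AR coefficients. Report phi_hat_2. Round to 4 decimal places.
\hat\phi_{2} = 0.0990

The Yule-Walker equations for an AR(p) process read, in matrix form,
  Gamma_p phi = r_p,   with   (Gamma_p)_{ij} = gamma(|i - j|),
                       (r_p)_i = gamma(i),   i,j = 1..p.
Substitute the sample gammas (Toeplitz matrix and right-hand side of size 3):
  Gamma_p = [[1.3738, -0.6142, 0.2312], [-0.6142, 1.3738, -0.6142], [0.2312, -0.6142, 1.3738]]
  r_p     = [-0.6142, 0.2312, 0.2438]
Written out (R1..R3):
  (R1) 1.3738 phi_1 - 0.6142 phi_2 + 0.2312 phi_3 = -0.6142
  (R2) -0.6142 phi_1 + 1.3738 phi_2 - 0.6142 phi_3 = 0.2312
  (R3) 0.2312 phi_1 - 0.6142 phi_2 + 1.3738 phi_3 = 0.2438
Gaussian elimination:
  R2 <- R2 - (-0.6142/1.3738) R1 = R2 - (-0.447081) R1:  1.099203 phi_2 - 0.510835 phi_3 = -0.043397
  R3 <- R3 - (0.2312/1.3738) R1 = R3 - (0.168292) R1:  -0.510835 phi_2 + 1.334891 phi_3 = 0.347165
  R3 <- R3 - (-0.510835/1.099203) R2 = R3 - (-0.464732) R2:  1.097489 phi_3 = 0.326997
Back-substitution:
  phi_hat_3 = 0.326997 / 1.097489 = 0.29795
  phi_hat_2 = (-0.043397 - (-0.510835)(0.29795)) / 1.099203 = 0.098986
  phi_hat_1 = (-0.6142 - (-0.6142)(0.098986) - (0.2312)(0.29795)) / 1.3738 = -0.452969
So phi_hat = [-0.4530, 0.0990, 0.2980].
Therefore phi_hat_2 = 0.0990.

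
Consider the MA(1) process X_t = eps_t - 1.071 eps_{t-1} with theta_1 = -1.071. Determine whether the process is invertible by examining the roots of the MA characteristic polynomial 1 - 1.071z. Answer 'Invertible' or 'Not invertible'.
\text{Not invertible}

The MA(q) characteristic polynomial is P(z) = 1 - 1.071z.
Invertibility requires all roots to lie outside the unit circle, i.e. |z| > 1 for every root.
This is linear in z: 1 + (-1.071) z = 0  =>  z = -1/(-1.071) = 0.933707,  |z| = 0.933707.
Moduli of all roots: 0.9337.
All moduli strictly greater than 1? No.
Verdict: Not invertible.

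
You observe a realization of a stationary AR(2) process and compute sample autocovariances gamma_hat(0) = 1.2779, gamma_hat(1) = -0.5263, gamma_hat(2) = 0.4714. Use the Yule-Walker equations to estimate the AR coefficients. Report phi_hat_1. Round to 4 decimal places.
\hat\phi_{1} = -0.3130

The Yule-Walker equations for an AR(p) process read, in matrix form,
  Gamma_p phi = r_p,   with   (Gamma_p)_{ij} = gamma(|i - j|),
                       (r_p)_i = gamma(i),   i,j = 1..p.
Substitute the sample gammas (Toeplitz matrix and right-hand side of size 2):
  Gamma_p = [[1.2779, -0.5263], [-0.5263, 1.2779]]
  r_p     = [-0.5263, 0.4714]
Written out:
  1.2779 phi_1 - 0.5263 phi_2 = -0.5263
  -0.5263 phi_1 + 1.2779 phi_2 = 0.4714
Solve by Cramer's rule:
  det = gamma(0)^2 - gamma(1)^2 = (1.2779)^2 - (-0.5263)^2 = 1.63302841 - 0.27699169 = 1.35603672
  phi_hat_1 = [gamma(1) gamma(0) - gamma(1) gamma(2)] / det = [(-0.5263)(1.2779) - (-0.5263)(0.4714)] / 1.35603672 = -0.42446095 / 1.35603672 = -0.313
  phi_hat_2 = [gamma(0) gamma(2) - gamma(1)^2] / det = [(1.2779)(0.4714) - (-0.5263)^2] / 1.35603672 = 0.32541037 / 1.35603672 = 0.24
So phi_hat = [-0.3130, 0.2400].
Therefore phi_hat_1 = -0.3130.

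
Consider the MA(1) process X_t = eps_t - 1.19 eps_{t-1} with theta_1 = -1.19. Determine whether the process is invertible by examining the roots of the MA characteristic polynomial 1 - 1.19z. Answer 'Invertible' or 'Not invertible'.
\text{Not invertible}

The MA(q) characteristic polynomial is P(z) = 1 - 1.19z.
Invertibility requires all roots to lie outside the unit circle, i.e. |z| > 1 for every root.
This is linear in z: 1 + (-1.19) z = 0  =>  z = -1/(-1.19) = 0.840336,  |z| = 0.840336.
Moduli of all roots: 0.8403.
All moduli strictly greater than 1? No.
Verdict: Not invertible.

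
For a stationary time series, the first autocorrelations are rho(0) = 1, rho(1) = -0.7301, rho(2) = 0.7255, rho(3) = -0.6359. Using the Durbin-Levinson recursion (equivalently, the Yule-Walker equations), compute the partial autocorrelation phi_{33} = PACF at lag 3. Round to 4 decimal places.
\phi_{33} = -0.0609

The PACF at lag k is phi_{kk}, the last component of the solution
to the Yule-Walker system G_k phi = r_k where
  (G_k)_{ij} = rho(|i - j|), (r_k)_i = rho(i), i,j = 1..k.
Equivalently, Durbin-Levinson gives phi_{kk} iteratively:
  phi_{11} = rho(1)
  phi_{kk} = [rho(k) - sum_{j=1..k-1} phi_{k-1,j} rho(k-j)]
            / [1 - sum_{j=1..k-1} phi_{k-1,j} rho(j)],
  phi_{k,j} = phi_{k-1,j} - phi_{kk} phi_{k-1,k-j},  j = 1..k-1.
Step k = 1:
  phi_11 = rho(1) = -0.7301.
Step k = 2:
  phi_22 = [rho(2) - phi_11 rho(1)] / [1 - phi_11 rho(1)] = [0.7255 - (-0.7301)(-0.7301)] / [1 - (-0.7301)(-0.7301)]
         = 0.19245399 / 0.46695399 = 0.412148.
  Update: phi_21 = phi_11 - phi_22 phi_11 = -0.7301 - (0.412148)(-0.7301) = -0.429191.
Step k = 3:
  phi_33 = [rho(3) - phi_21 rho(2) - phi_22 rho(1)] / [1 - phi_21 rho(1) - phi_22 rho(2)]
    numerator   = -0.6359 - (-0.429191)(0.7255) - (0.412148)(-0.7301) = -0.02361293
    denominator = 1 - (-0.429191)(-0.7301) - (0.412148)(0.7255) = 0.38763453
  phi_33 = -0.02361293 / 0.38763453 = -0.0609.
Therefore phi_{33} = -0.0609.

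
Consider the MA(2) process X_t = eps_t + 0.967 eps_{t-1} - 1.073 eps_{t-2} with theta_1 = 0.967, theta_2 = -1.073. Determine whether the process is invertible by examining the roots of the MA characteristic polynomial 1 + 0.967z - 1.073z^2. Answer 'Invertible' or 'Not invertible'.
\text{Not invertible}

The MA(q) characteristic polynomial is P(z) = 1 + 0.967z - 1.073z^2.
Invertibility requires all roots to lie outside the unit circle, i.e. |z| > 1 for every root.
Set 1 + (0.967) z + (-1.073) z^2 = 0, i.e. a z^2 + b z + c = 0 with a = -1.073, b = 0.967, c = 1.
Discriminant D = b^2 - 4ac = (0.967)^2 - 4*(-1.073)*1 = 0.935089 - (-4.292) = 5.227089.
D >= 0, so the roots are real: z = (-b +/- sqrt(D)) / (2a) = (-0.967 +/- 2.286283) / (-2.146).
  z_1 = (-0.967 + 2.286283) / (-2.146) = -0.6148,   |z_1| = 0.6148.
  z_2 = (-0.967 - 2.286283) / (-2.146) = 1.516,   |z_2| = 1.516.
Moduli of all roots: 0.6148, 1.5160.
All moduli strictly greater than 1? No.
Verdict: Not invertible.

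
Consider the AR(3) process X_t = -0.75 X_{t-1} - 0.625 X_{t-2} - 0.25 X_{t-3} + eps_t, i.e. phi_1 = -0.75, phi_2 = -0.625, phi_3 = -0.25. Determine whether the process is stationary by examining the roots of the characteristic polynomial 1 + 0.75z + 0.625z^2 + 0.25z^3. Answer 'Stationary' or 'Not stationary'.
\text{Stationary}

The AR(p) characteristic polynomial is P(z) = 1 + 0.75z + 0.625z^2 + 0.25z^3.
Stationarity requires all roots to lie outside the unit circle, i.e. |z| > 1 for every root.
Degree 3: look for a simple real root z0 first, then factor out (1 - z/z0) and solve the remaining quadratic.
Testing z0 = -2: P(-2) = 1 + (0.75)(-2) + (0.625)(-2)^2 + (0.25)(-2)^3
  = 1 + (-1.5) + (2.5) + (-2) = 0.  So z_0 = -2 is a root, |z_0| = 2.
Divide out the factor (1 + 0.5 z) = (1 - z/z0) (since 1/z0 = -0.5):
  P(z) = (1 + 0.5 z)(1 + (0.25) z + (0.5) z^2)
  [check: z-coef 0.25 - (-0.5) = 0.75; z^2-coef 0.5 - (-0.5)(0.25) = 0.625; z^3-coef -(-0.5)(0.5) = 0.25.]
Remaining roots from the quadratic factor 1 + (0.25) z + (0.5) z^2:
  Set 1 + (0.25) z + (0.5) z^2 = 0, i.e. a z^2 + b z + c = 0 with a = 0.5, b = 0.25, c = 1.
  Discriminant D = b^2 - 4ac = (0.25)^2 - 4*(0.5)*1 = 0.0625 - (2) = -1.9375.
  D < 0, so the roots are the complex-conjugate pair z = (-b +/- i sqrt(-D)) / (2a) = -0.25 +/- 1.3919i.
  For a conjugate pair |z|^2 = z * conj(z) = (product of roots) = c/a = 1/(0.5) = 2, so |z| = sqrt(2) = 1.4142 for both roots.
Moduli of all roots: 2.0000, 1.4142, 1.4142.
All moduli strictly greater than 1? Yes.
Verdict: Stationary.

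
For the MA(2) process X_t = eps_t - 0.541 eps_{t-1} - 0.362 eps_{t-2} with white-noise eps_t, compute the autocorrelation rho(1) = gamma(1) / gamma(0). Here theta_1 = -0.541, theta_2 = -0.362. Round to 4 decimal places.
\rho(1) = -0.2424

For an MA(q) process with theta_0 = 1, the autocovariance is
  gamma(k) = sigma^2 * sum_{i=0..q-k} theta_i * theta_{i+k},
and rho(k) = gamma(k) / gamma(0). Sigma^2 cancels.
  numerator   = (1)*(-0.541) + (-0.541)*(-0.362) = -0.345158.
  denominator = (1)^2 + (-0.541)^2 + (-0.362)^2 = 1.423725.
  rho(1) = -0.345158 / 1.423725 = -0.2424.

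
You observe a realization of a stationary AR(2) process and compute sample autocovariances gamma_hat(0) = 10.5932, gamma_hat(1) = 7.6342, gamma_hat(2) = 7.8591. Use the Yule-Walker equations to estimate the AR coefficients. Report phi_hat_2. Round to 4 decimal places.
\hat\phi_{2} = 0.4630

The Yule-Walker equations for an AR(p) process read, in matrix form,
  Gamma_p phi = r_p,   with   (Gamma_p)_{ij} = gamma(|i - j|),
                       (r_p)_i = gamma(i),   i,j = 1..p.
Substitute the sample gammas (Toeplitz matrix and right-hand side of size 2):
  Gamma_p = [[10.5932, 7.6342], [7.6342, 10.5932]]
  r_p     = [7.6342, 7.8591]
Written out:
  10.5932 phi_1 + 7.6342 phi_2 = 7.6342
  7.6342 phi_1 + 10.5932 phi_2 = 7.8591
Solve by Cramer's rule:
  det = gamma(0)^2 - gamma(1)^2 = (10.5932)^2 - (7.6342)^2 = 112.21588624 - 58.28100964 = 53.9348766
  phi_hat_1 = [gamma(1) gamma(0) - gamma(1) gamma(2)] / det = [(7.6342)(10.5932) - (7.6342)(7.8591)] / 53.9348766 = 20.87266622 / 53.9348766 = 0.387
  phi_hat_2 = [gamma(0) gamma(2) - gamma(1)^2] / det = [(10.5932)(7.8591) - (7.6342)^2] / 53.9348766 = 24.97200848 / 53.9348766 = 0.463
So phi_hat = [0.3870, 0.4630].
Therefore phi_hat_2 = 0.4630.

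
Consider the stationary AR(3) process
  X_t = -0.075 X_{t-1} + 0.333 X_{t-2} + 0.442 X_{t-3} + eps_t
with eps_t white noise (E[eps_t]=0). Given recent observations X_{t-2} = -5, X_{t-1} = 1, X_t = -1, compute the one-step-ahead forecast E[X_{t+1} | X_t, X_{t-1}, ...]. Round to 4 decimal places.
E[X_{t+1} \mid \mathcal F_t] = -1.8020

For an AR(p) model X_t = c + sum_i phi_i X_{t-i} + eps_t, the
one-step-ahead conditional mean is
  E[X_{t+1} | X_t, ...] = c + sum_i phi_i X_{t+1-i}.
Substitute known values:
  E[X_{t+1} | ...] = (-0.075) * (-1) + (0.333) * (1) + (0.442) * (-5)
                   = -1.8020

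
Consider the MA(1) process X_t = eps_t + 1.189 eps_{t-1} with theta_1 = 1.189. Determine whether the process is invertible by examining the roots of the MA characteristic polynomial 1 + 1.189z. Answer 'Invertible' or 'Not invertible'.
\text{Not invertible}

The MA(q) characteristic polynomial is P(z) = 1 + 1.189z.
Invertibility requires all roots to lie outside the unit circle, i.e. |z| > 1 for every root.
This is linear in z: 1 + (1.189) z = 0  =>  z = -1/(1.189) = -0.841043,  |z| = 0.841043.
Moduli of all roots: 0.8410.
All moduli strictly greater than 1? No.
Verdict: Not invertible.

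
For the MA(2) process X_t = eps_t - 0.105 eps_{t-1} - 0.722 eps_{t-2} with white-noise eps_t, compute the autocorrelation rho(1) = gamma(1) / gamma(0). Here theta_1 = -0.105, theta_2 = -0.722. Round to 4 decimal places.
\rho(1) = -0.0190

For an MA(q) process with theta_0 = 1, the autocovariance is
  gamma(k) = sigma^2 * sum_{i=0..q-k} theta_i * theta_{i+k},
and rho(k) = gamma(k) / gamma(0). Sigma^2 cancels.
  numerator   = (1)*(-0.105) + (-0.105)*(-0.722) = -0.02919.
  denominator = (1)^2 + (-0.105)^2 + (-0.722)^2 = 1.532309.
  rho(1) = -0.02919 / 1.532309 = -0.0190.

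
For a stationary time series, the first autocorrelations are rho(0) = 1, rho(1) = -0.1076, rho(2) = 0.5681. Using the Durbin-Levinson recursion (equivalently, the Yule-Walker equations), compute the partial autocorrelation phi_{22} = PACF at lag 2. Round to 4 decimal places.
\phi_{22} = 0.5630

The PACF at lag k is phi_{kk}, the last component of the solution
to the Yule-Walker system G_k phi = r_k where
  (G_k)_{ij} = rho(|i - j|), (r_k)_i = rho(i), i,j = 1..k.
Equivalently, Durbin-Levinson gives phi_{kk} iteratively:
  phi_{11} = rho(1)
  phi_{kk} = [rho(k) - sum_{j=1..k-1} phi_{k-1,j} rho(k-j)]
            / [1 - sum_{j=1..k-1} phi_{k-1,j} rho(j)],
  phi_{k,j} = phi_{k-1,j} - phi_{kk} phi_{k-1,k-j},  j = 1..k-1.
Step k = 1:
  phi_11 = rho(1) = -0.1076.
Step k = 2:
  phi_22 = [rho(2) - phi_11 rho(1)] / [1 - phi_11 rho(1)] = [0.5681 - (-0.1076)(-0.1076)] / [1 - (-0.1076)(-0.1076)]
         = 0.55652224 / 0.98842224 = 0.563.
Therefore phi_{22} = 0.5630.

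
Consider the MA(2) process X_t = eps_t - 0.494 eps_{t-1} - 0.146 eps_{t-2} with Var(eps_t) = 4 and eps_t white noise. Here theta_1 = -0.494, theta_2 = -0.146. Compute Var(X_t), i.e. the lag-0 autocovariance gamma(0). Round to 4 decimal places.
\gamma(0) = 5.0614

For an MA(q) process X_t = eps_t + sum_i theta_i eps_{t-i} with
Var(eps_t) = sigma^2, the variance is
  gamma(0) = sigma^2 * (1 + sum_i theta_i^2).
  sum_i theta_i^2 = (-0.494)^2 + (-0.146)^2 = 0.244036 + 0.021316 = 0.265352.
  gamma(0) = 4 * (1 + 0.265352) = 4 * 1.265352 = 5.061408, which rounds to 5.0614.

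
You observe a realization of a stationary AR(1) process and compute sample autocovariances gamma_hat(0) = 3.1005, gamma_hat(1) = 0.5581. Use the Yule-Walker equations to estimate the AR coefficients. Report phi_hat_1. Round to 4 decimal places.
\hat\phi_{1} = 0.1800

The Yule-Walker equations for an AR(p) process read, in matrix form,
  Gamma_p phi = r_p,   with   (Gamma_p)_{ij} = gamma(|i - j|),
                       (r_p)_i = gamma(i),   i,j = 1..p.
Substitute the sample gammas (Toeplitz matrix and right-hand side of size 1):
  Gamma_p = [[3.1005]]
  r_p     = [0.5581]
With p = 1 this is the single equation gamma(0) phi_1 = gamma(1):
  phi_hat_1 = gamma(1) / gamma(0) = 0.5581 / 3.1005 = 0.1800.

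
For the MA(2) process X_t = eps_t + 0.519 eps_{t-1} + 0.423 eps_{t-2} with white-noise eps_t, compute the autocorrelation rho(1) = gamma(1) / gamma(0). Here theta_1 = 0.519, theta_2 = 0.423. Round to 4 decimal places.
\rho(1) = 0.5099

For an MA(q) process with theta_0 = 1, the autocovariance is
  gamma(k) = sigma^2 * sum_{i=0..q-k} theta_i * theta_{i+k},
and rho(k) = gamma(k) / gamma(0). Sigma^2 cancels.
  numerator   = (1)*(0.519) + (0.519)*(0.423) = 0.738537.
  denominator = (1)^2 + (0.519)^2 + (0.423)^2 = 1.44829.
  rho(1) = 0.738537 / 1.44829 = 0.5099.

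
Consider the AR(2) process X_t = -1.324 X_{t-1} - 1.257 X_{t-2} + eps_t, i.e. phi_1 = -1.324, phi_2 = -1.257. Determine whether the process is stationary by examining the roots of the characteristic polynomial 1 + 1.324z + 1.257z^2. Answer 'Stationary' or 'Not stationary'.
\text{Not stationary}

The AR(p) characteristic polynomial is P(z) = 1 + 1.324z + 1.257z^2.
Stationarity requires all roots to lie outside the unit circle, i.e. |z| > 1 for every root.
Set 1 + (1.324) z + (1.257) z^2 = 0, i.e. a z^2 + b z + c = 0 with a = 1.257, b = 1.324, c = 1.
Discriminant D = b^2 - 4ac = (1.324)^2 - 4*(1.257)*1 = 1.752976 - (5.028) = -3.275024.
D < 0, so the roots are the complex-conjugate pair z = (-b +/- i sqrt(-D)) / (2a) = -0.5267 +/- 0.7198i.
For a conjugate pair |z|^2 = z * conj(z) = (product of roots) = c/a = 1/(1.257) = 0.795545, so |z| = sqrt(0.795545) = 0.8919 for both roots.
Moduli of all roots: 0.8919, 0.8919.
All moduli strictly greater than 1? No.
Verdict: Not stationary.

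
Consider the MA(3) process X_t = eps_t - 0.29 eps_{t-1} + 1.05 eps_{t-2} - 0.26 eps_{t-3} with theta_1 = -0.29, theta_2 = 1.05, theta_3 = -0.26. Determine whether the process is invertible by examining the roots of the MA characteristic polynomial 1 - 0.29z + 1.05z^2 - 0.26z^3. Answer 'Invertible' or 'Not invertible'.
\text{Not invertible}

The MA(q) characteristic polynomial is P(z) = 1 - 0.29z + 1.05z^2 - 0.26z^3.
Invertibility requires all roots to lie outside the unit circle, i.e. |z| > 1 for every root.
Degree 3: look for a simple real root z0 first, then factor out (1 - z/z0) and solve the remaining quadratic.
Testing z0 = 4: P(4) = 1 + (-0.29)(4) + (1.05)(4)^2 + (-0.26)(4)^3
  = 1 + (-1.16) + (16.8) + (-16.64) = 0.  So z_0 = 4 is a root, |z_0| = 4.
Divide out the factor (1 - 0.25 z) = (1 - z/z0) (since 1/z0 = 0.25):
  P(z) = (1 - 0.25 z)(1 + (-0.04) z + (1.04) z^2)
  [check: z-coef -0.04 - (0.25) = -0.29; z^2-coef 1.04 - (0.25)(-0.04) = 1.05; z^3-coef -(0.25)(1.04) = -0.26.]
Remaining roots from the quadratic factor 1 + (-0.04) z + (1.04) z^2:
  Set 1 + (-0.04) z + (1.04) z^2 = 0, i.e. a z^2 + b z + c = 0 with a = 1.04, b = -0.04, c = 1.
  Discriminant D = b^2 - 4ac = (-0.04)^2 - 4*(1.04)*1 = 0.0016 - (4.16) = -4.1584.
  D < 0, so the roots are the complex-conjugate pair z = (-b +/- i sqrt(-D)) / (2a) = 0.0192 +/- 0.9804i.
  For a conjugate pair |z|^2 = z * conj(z) = (product of roots) = c/a = 1/(1.04) = 0.961538, so |z| = sqrt(0.961538) = 0.9806 for both roots.
Moduli of all roots: 4.0000, 0.9806, 0.9806.
All moduli strictly greater than 1? No.
Verdict: Not invertible.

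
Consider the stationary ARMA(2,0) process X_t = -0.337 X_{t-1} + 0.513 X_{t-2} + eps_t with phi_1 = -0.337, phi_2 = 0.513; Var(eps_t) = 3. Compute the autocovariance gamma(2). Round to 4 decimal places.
\gamma(2) = 5.8297

Multiply the model equation by X_{t-k} and take expectations. With theta_0 = psi_0 = 1 and psi_j the MA(infinity) weights, this gives
  gamma(k) - sum_i phi_i gamma(k-i) = c_k,
  c_k = sigma^2 * sum_{j=k..q} theta_j psi_{j-k}   (c_k = 0 for k > q),
using gamma(-m) = gamma(m).
Pure AR (q = 0): c_0 = sigma^2 = 3, c_k = 0 for k >= 1.
Equations for k = 0, 1, 2 (AR order 2, c_2 = 0):
  (E0) gamma(0) = phi_1 gamma(1) + phi_2 gamma(2) + c_0
  (E1) gamma(1) = phi_1 gamma(0) + phi_2 gamma(1) + c_1
  (E2) gamma(2) = phi_1 gamma(1) + phi_2 gamma(0)
From (E1): gamma(1) = A gamma(0) + B with
  A = phi_1 / (1 - phi_2) = -0.337 / 0.487 = -0.691992,   B = c_1 / (1 - phi_2) = 0 / 0.487 = 0.
Insert (E2) into (E0): gamma(0) (1 - phi_2^2) = phi_1 (1 + phi_2) gamma(1) + c_0.
  phi_1 (1 + phi_2) = (-0.337)(1.513) = -0.509881,   1 - phi_2^2 = 0.736831.
Replace gamma(1) by A gamma(0) + B and collect gamma(0):
  gamma(0) [0.736831 - (-0.509881)(-0.691992)] = c_0 = 3
  gamma(0) * 0.383998 = 3
  gamma(0) = 3 / 0.383998 = 7.81255.
  gamma(1) = A gamma(0) = (-0.691992)(7.81255) = -5.406221.
  gamma(2) = phi_1 gamma(1) + phi_2 gamma(0) = (-0.337)(-5.406221) + (0.513)(7.81255) = 5.829735.
Therefore gamma(2) = 5.8297 (to 4 decimal places).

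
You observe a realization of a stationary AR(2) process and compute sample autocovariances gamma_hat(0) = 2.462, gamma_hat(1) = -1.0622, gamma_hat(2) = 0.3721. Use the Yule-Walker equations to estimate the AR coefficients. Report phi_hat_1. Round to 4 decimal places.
\hat\phi_{1} = -0.4500

The Yule-Walker equations for an AR(p) process read, in matrix form,
  Gamma_p phi = r_p,   with   (Gamma_p)_{ij} = gamma(|i - j|),
                       (r_p)_i = gamma(i),   i,j = 1..p.
Substitute the sample gammas (Toeplitz matrix and right-hand side of size 2):
  Gamma_p = [[2.462, -1.0622], [-1.0622, 2.462]]
  r_p     = [-1.0622, 0.3721]
Written out:
  2.462 phi_1 - 1.0622 phi_2 = -1.0622
  -1.0622 phi_1 + 2.462 phi_2 = 0.3721
Solve by Cramer's rule:
  det = gamma(0)^2 - gamma(1)^2 = (2.462)^2 - (-1.0622)^2 = 6.061444 - 1.12826884 = 4.93317516
  phi_hat_1 = [gamma(1) gamma(0) - gamma(1) gamma(2)] / det = [(-1.0622)(2.462) - (-1.0622)(0.3721)] / 4.93317516 = -2.21989178 / 4.93317516 = -0.45
  phi_hat_2 = [gamma(0) gamma(2) - gamma(1)^2] / det = [(2.462)(0.3721) - (-1.0622)^2] / 4.93317516 = -0.21215864 / 4.93317516 = -0.043
So phi_hat = [-0.4500, -0.0430].
Therefore phi_hat_1 = -0.4500.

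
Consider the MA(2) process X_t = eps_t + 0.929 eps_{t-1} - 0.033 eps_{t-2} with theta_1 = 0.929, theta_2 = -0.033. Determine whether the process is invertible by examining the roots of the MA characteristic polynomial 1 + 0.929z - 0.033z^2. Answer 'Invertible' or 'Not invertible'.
\text{Invertible}

The MA(q) characteristic polynomial is P(z) = 1 + 0.929z - 0.033z^2.
Invertibility requires all roots to lie outside the unit circle, i.e. |z| > 1 for every root.
Set 1 + (0.929) z + (-0.033) z^2 = 0, i.e. a z^2 + b z + c = 0 with a = -0.033, b = 0.929, c = 1.
Discriminant D = b^2 - 4ac = (0.929)^2 - 4*(-0.033)*1 = 0.863041 - (-0.132) = 0.995041.
D >= 0, so the roots are real: z = (-b +/- sqrt(D)) / (2a) = (-0.929 +/- 0.997517) / (-0.066).
  z_1 = (-0.929 + 0.997517) / (-0.066) = -1.0381,   |z_1| = 1.0381.
  z_2 = (-0.929 - 0.997517) / (-0.066) = 29.1897,   |z_2| = 29.1897.
Moduli of all roots: 1.0381, 29.1897.
All moduli strictly greater than 1? Yes.
Verdict: Invertible.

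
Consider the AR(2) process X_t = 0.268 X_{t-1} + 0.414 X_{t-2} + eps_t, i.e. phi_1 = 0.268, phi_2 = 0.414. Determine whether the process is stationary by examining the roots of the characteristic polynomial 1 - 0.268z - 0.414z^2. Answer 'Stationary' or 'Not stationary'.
\text{Stationary}

The AR(p) characteristic polynomial is P(z) = 1 - 0.268z - 0.414z^2.
Stationarity requires all roots to lie outside the unit circle, i.e. |z| > 1 for every root.
Set 1 + (-0.268) z + (-0.414) z^2 = 0, i.e. a z^2 + b z + c = 0 with a = -0.414, b = -0.268, c = 1.
Discriminant D = b^2 - 4ac = (-0.268)^2 - 4*(-0.414)*1 = 0.071824 - (-1.656) = 1.727824.
D >= 0, so the roots are real: z = (-b +/- sqrt(D)) / (2a) = (0.268 +/- 1.314467) / (-0.828).
  z_1 = (0.268 + 1.314467) / (-0.828) = -1.9112,   |z_1| = 1.9112.
  z_2 = (0.268 - 1.314467) / (-0.828) = 1.2638,   |z_2| = 1.2638.
Moduli of all roots: 1.9112, 1.2638.
All moduli strictly greater than 1? Yes.
Verdict: Stationary.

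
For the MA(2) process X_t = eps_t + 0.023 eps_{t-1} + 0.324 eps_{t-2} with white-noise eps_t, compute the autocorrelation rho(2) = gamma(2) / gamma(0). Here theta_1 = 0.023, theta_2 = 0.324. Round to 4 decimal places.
\rho(2) = 0.2931

For an MA(q) process with theta_0 = 1, the autocovariance is
  gamma(k) = sigma^2 * sum_{i=0..q-k} theta_i * theta_{i+k},
and rho(k) = gamma(k) / gamma(0). Sigma^2 cancels.
  numerator   = (1)*(0.324) = 0.324.
  denominator = (1)^2 + (0.023)^2 + (0.324)^2 = 1.105505.
  rho(2) = 0.324 / 1.105505 = 0.2931.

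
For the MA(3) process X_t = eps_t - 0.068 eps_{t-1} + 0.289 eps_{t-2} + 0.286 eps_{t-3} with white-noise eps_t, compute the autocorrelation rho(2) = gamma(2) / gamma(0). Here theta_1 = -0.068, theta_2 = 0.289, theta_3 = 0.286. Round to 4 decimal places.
\rho(2) = 0.2304

For an MA(q) process with theta_0 = 1, the autocovariance is
  gamma(k) = sigma^2 * sum_{i=0..q-k} theta_i * theta_{i+k},
and rho(k) = gamma(k) / gamma(0). Sigma^2 cancels.
  numerator   = (1)*(0.289) + (-0.068)*(0.286) = 0.269552.
  denominator = (1)^2 + (-0.068)^2 + (0.289)^2 + (0.286)^2 = 1.169941.
  rho(2) = 0.269552 / 1.169941 = 0.2304.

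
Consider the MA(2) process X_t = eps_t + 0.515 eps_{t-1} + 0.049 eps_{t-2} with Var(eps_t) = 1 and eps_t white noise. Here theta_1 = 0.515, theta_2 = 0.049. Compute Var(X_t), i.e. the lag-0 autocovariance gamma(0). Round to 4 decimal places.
\gamma(0) = 1.2676

For an MA(q) process X_t = eps_t + sum_i theta_i eps_{t-i} with
Var(eps_t) = sigma^2, the variance is
  gamma(0) = sigma^2 * (1 + sum_i theta_i^2).
  sum_i theta_i^2 = (0.515)^2 + (0.049)^2 = 0.265225 + 0.002401 = 0.267626.
  gamma(0) = 1 * (1 + 0.267626) = 1 * 1.267626 = 1.267626, which rounds to 1.2676.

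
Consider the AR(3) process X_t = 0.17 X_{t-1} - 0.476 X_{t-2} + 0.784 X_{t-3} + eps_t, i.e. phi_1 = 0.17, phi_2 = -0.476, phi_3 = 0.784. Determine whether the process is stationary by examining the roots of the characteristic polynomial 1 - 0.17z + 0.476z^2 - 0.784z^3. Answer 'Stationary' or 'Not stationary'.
\text{Stationary}

The AR(p) characteristic polynomial is P(z) = 1 - 0.17z + 0.476z^2 - 0.784z^3.
Stationarity requires all roots to lie outside the unit circle, i.e. |z| > 1 for every root.
Degree 3: look for a simple real root z0 first, then factor out (1 - z/z0) and solve the remaining quadratic.
Testing z0 = 1.25: P(1.25) = 1 + (-0.17)(1.25) + (0.476)(1.25)^2 + (-0.784)(1.25)^3
  = 1 + (-0.2125) + (0.74375) + (-1.53125) = 0.  So z_0 = 1.25 is a root, |z_0| = 1.25.
Divide out the factor (1 - 0.8 z) = (1 - z/z0) (since 1/z0 = 0.8):
  P(z) = (1 - 0.8 z)(1 + (0.63) z + (0.98) z^2)
  [check: z-coef 0.63 - (0.8) = -0.17; z^2-coef 0.98 - (0.8)(0.63) = 0.476; z^3-coef -(0.8)(0.98) = -0.784.]
Remaining roots from the quadratic factor 1 + (0.63) z + (0.98) z^2:
  Set 1 + (0.63) z + (0.98) z^2 = 0, i.e. a z^2 + b z + c = 0 with a = 0.98, b = 0.63, c = 1.
  Discriminant D = b^2 - 4ac = (0.63)^2 - 4*(0.98)*1 = 0.3969 - (3.92) = -3.5231.
  D < 0, so the roots are the complex-conjugate pair z = (-b +/- i sqrt(-D)) / (2a) = -0.3214 +/- 0.9576i.
  For a conjugate pair |z|^2 = z * conj(z) = (product of roots) = c/a = 1/(0.98) = 1.020408, so |z| = sqrt(1.020408) = 1.0102 for both roots.
Moduli of all roots: 1.2500, 1.0102, 1.0102.
All moduli strictly greater than 1? Yes.
Verdict: Stationary.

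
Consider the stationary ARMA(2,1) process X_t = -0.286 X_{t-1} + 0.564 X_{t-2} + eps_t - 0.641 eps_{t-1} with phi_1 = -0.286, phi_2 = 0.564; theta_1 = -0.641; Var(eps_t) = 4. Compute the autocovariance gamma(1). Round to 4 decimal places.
\gamma(1) = -21.0896

Multiply the model equation by X_{t-k} and take expectations. With theta_0 = psi_0 = 1 and psi_j the MA(infinity) weights, this gives
  gamma(k) - sum_i phi_i gamma(k-i) = c_k,
  c_k = sigma^2 * sum_{j=k..q} theta_j psi_{j-k}   (c_k = 0 for k > q),
using gamma(-m) = gamma(m).
psi-weights needed (psi_j = theta_j + sum_i phi_i psi_{j-i}):
  psi_1 = theta_1 + phi_1 = -0.641 + (-0.286) = -0.927
Right-hand sides:
  c_0 = sigma^2 (1 + theta_1 psi_1) = 4 * (1 + (-0.641)(-0.927)) = 4 * 1.594207 = 6.376828
  c_1 = sigma^2 theta_1 = 4 * (-0.641) = -2.564
  c_2 = 0
Equations for k = 0, 1, 2 (AR order 2, c_2 = 0):
  (E0) gamma(0) = phi_1 gamma(1) + phi_2 gamma(2) + c_0
  (E1) gamma(1) = phi_1 gamma(0) + phi_2 gamma(1) + c_1
  (E2) gamma(2) = phi_1 gamma(1) + phi_2 gamma(0)
From (E1): gamma(1) = A gamma(0) + B with
  A = phi_1 / (1 - phi_2) = -0.286 / 0.436 = -0.655963,   B = c_1 / (1 - phi_2) = -2.564 / 0.436 = -5.880734.
Insert (E2) into (E0): gamma(0) (1 - phi_2^2) = phi_1 (1 + phi_2) gamma(1) + c_0.
  phi_1 (1 + phi_2) = (-0.286)(1.564) = -0.447304,   1 - phi_2^2 = 0.681904.
Replace gamma(1) by A gamma(0) + B and collect gamma(0):
  gamma(0) [0.681904 - (-0.447304)(-0.655963)] = (-0.447304)(-5.880734) + 6.376828
  gamma(0) * 0.388489 = 9.007304
  gamma(0) = 9.007304 / 0.388489 = 23.18548.
  gamma(1) = A gamma(0) + B = (-0.655963)(23.18548) + (-5.880734) = -21.089558.
Therefore gamma(1) = -21.0896 (to 4 decimal places).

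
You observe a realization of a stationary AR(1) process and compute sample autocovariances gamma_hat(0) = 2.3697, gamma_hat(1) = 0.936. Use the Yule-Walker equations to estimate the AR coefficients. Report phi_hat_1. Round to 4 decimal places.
\hat\phi_{1} = 0.3950

The Yule-Walker equations for an AR(p) process read, in matrix form,
  Gamma_p phi = r_p,   with   (Gamma_p)_{ij} = gamma(|i - j|),
                       (r_p)_i = gamma(i),   i,j = 1..p.
Substitute the sample gammas (Toeplitz matrix and right-hand side of size 1):
  Gamma_p = [[2.3697]]
  r_p     = [0.936]
With p = 1 this is the single equation gamma(0) phi_1 = gamma(1):
  phi_hat_1 = gamma(1) / gamma(0) = 0.936 / 2.3697 = 0.3950.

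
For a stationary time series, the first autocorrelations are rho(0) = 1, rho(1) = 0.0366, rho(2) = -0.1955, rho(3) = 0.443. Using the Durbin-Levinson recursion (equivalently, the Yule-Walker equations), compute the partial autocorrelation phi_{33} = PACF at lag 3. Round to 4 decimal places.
\phi_{33} = 0.4780

The PACF at lag k is phi_{kk}, the last component of the solution
to the Yule-Walker system G_k phi = r_k where
  (G_k)_{ij} = rho(|i - j|), (r_k)_i = rho(i), i,j = 1..k.
Equivalently, Durbin-Levinson gives phi_{kk} iteratively:
  phi_{11} = rho(1)
  phi_{kk} = [rho(k) - sum_{j=1..k-1} phi_{k-1,j} rho(k-j)]
            / [1 - sum_{j=1..k-1} phi_{k-1,j} rho(j)],
  phi_{k,j} = phi_{k-1,j} - phi_{kk} phi_{k-1,k-j},  j = 1..k-1.
Step k = 1:
  phi_11 = rho(1) = 0.0366.
Step k = 2:
  phi_22 = [rho(2) - phi_11 rho(1)] / [1 - phi_11 rho(1)] = [-0.1955 - (0.0366)(0.0366)] / [1 - (0.0366)(0.0366)]
         = -0.19683956 / 0.99866044 = -0.197104.
  Update: phi_21 = phi_11 - phi_22 phi_11 = 0.0366 - (-0.197104)(0.0366) = 0.043814.
Step k = 3:
  phi_33 = [rho(3) - phi_21 rho(2) - phi_22 rho(1)] / [1 - phi_21 rho(1) - phi_22 rho(2)]
    numerator   = 0.443 - (0.043814)(-0.1955) - (-0.197104)(0.0366) = 0.45877963
    denominator = 1 - (0.043814)(0.0366) - (-0.197104)(-0.1955) = 0.95986266
  phi_33 = 0.45877963 / 0.95986266 = 0.478.
Therefore phi_{33} = 0.4780.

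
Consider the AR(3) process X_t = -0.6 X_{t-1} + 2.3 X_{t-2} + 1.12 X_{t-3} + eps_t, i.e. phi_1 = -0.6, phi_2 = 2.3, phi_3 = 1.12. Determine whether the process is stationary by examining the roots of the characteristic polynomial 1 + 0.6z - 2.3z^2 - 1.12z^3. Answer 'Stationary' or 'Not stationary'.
\text{Not stationary}

The AR(p) characteristic polynomial is P(z) = 1 + 0.6z - 2.3z^2 - 1.12z^3.
Stationarity requires all roots to lie outside the unit circle, i.e. |z| > 1 for every root.
Degree 3: look for a simple real root z0 first, then factor out (1 - z/z0) and solve the remaining quadratic.
Testing z0 = -0.625: P(-0.625) = 1 + (0.6)(-0.625) + (-2.3)(-0.625)^2 + (-1.12)(-0.625)^3
  = 1 + (-0.375) + (-0.898437) + (0.273438) = 0.  So z_0 = -0.625 is a root, |z_0| = 0.625.
Divide out the factor (1 + 1.6 z) = (1 - z/z0) (since 1/z0 = -1.6):
  P(z) = (1 + 1.6 z)(1 + (-1) z + (-0.7) z^2)
  [check: z-coef -1 - (-1.6) = 0.6; z^2-coef -0.7 - (-1.6)(-1) = -2.3; z^3-coef -(-1.6)(-0.7) = -1.12.]
Remaining roots from the quadratic factor 1 + (-1) z + (-0.7) z^2:
  Set 1 + (-1) z + (-0.7) z^2 = 0, i.e. a z^2 + b z + c = 0 with a = -0.7, b = -1, c = 1.
  Discriminant D = b^2 - 4ac = (-1)^2 - 4*(-0.7)*1 = 1 - (-2.8) = 3.8.
  D >= 0, so the roots are real: z = (-b +/- sqrt(D)) / (2a) = (1 +/- 1.949359) / (-1.4).
    z_1 = (1 + 1.949359) / (-1.4) = -2.1067,   |z_1| = 2.1067.
    z_2 = (1 - 1.949359) / (-1.4) = 0.6781,   |z_2| = 0.6781.
Moduli of all roots: 0.6250, 2.1067, 0.6781.
All moduli strictly greater than 1? No.
Verdict: Not stationary.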